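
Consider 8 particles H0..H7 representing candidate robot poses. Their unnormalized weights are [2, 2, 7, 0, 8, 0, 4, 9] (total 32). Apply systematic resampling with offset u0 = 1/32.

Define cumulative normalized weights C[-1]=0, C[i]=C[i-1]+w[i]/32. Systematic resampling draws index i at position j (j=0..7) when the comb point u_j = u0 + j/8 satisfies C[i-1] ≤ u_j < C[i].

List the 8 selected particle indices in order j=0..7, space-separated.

C = [1/16, 1/8, 11/32, 11/32, 19/32, 19/32, 23/32, 1]
j=0: u_0=1/32 ∈ [0, 1/16) → index 0
j=1: u_1=5/32 ∈ [1/8, 11/32) → index 2
j=2: u_2=9/32 ∈ [1/8, 11/32) → index 2
j=3: u_3=13/32 ∈ [11/32, 19/32) → index 4
j=4: u_4=17/32 ∈ [11/32, 19/32) → index 4
j=5: u_5=21/32 ∈ [19/32, 23/32) → index 6
j=6: u_6=25/32 ∈ [23/32, 1) → index 7
j=7: u_7=29/32 ∈ [23/32, 1) → index 7

0 2 2 4 4 6 7 7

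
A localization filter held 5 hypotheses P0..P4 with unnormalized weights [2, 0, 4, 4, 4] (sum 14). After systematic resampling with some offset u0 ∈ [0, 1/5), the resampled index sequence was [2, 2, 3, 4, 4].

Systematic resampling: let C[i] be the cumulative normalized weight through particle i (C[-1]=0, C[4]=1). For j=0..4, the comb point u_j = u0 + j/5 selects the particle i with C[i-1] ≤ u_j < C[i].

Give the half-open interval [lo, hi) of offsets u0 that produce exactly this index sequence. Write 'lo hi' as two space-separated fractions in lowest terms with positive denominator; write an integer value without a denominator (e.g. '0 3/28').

1/7 1/5

C = [1/7, 1/7, 3/7, 5/7, 1]
j=0 picked index 2: u0 ∈ [1/7, 3/7)
j=1 picked index 2: u0 ∈ [-2/35, 8/35)
j=2 picked index 3: u0 ∈ [1/35, 11/35)
j=3 picked index 4: u0 ∈ [4/35, 2/5)
j=4 picked index 4: u0 ∈ [-3/35, 1/5)
intersection: [1/7, 1/5)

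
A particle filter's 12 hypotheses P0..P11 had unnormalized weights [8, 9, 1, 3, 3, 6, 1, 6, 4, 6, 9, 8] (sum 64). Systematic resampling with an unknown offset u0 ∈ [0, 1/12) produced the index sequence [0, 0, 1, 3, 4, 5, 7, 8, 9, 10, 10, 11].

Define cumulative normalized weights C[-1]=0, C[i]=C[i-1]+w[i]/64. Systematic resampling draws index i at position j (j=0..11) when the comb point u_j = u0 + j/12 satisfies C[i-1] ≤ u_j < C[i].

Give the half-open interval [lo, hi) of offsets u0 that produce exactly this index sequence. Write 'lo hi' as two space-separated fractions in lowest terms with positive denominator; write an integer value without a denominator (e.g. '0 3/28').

1/32 1/24

C = [1/8, 17/64, 9/32, 21/64, 3/8, 15/32, 31/64, 37/64, 41/64, 47/64, 7/8, 1]
j=0 picked index 0: u0 ∈ [0, 1/8)
j=1 picked index 0: u0 ∈ [-1/12, 1/24)
j=2 picked index 1: u0 ∈ [-1/24, 19/192)
j=3 picked index 3: u0 ∈ [1/32, 5/64)
j=4 picked index 4: u0 ∈ [-1/192, 1/24)
j=5 picked index 5: u0 ∈ [-1/24, 5/96)
j=6 picked index 7: u0 ∈ [-1/64, 5/64)
j=7 picked index 8: u0 ∈ [-1/192, 11/192)
j=8 picked index 9: u0 ∈ [-5/192, 13/192)
j=9 picked index 10: u0 ∈ [-1/64, 1/8)
j=10 picked index 10: u0 ∈ [-19/192, 1/24)
j=11 picked index 11: u0 ∈ [-1/24, 1/12)
intersection: [1/32, 1/24)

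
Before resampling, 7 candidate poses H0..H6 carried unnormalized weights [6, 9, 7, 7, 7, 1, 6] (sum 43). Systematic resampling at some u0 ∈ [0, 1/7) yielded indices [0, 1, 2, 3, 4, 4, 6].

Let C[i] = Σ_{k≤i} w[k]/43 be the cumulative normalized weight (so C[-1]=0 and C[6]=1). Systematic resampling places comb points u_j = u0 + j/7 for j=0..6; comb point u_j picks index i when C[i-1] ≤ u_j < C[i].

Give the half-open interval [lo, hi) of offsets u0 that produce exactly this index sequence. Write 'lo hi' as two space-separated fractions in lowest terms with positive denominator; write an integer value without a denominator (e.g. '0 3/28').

C = [6/43, 15/43, 22/43, 29/43, 36/43, 37/43, 1]
j=0 picked index 0: u0 ∈ [0, 6/43)
j=1 picked index 1: u0 ∈ [-1/301, 62/301)
j=2 picked index 2: u0 ∈ [19/301, 68/301)
j=3 picked index 3: u0 ∈ [25/301, 74/301)
j=4 picked index 4: u0 ∈ [31/301, 80/301)
j=5 picked index 4: u0 ∈ [-12/301, 37/301)
j=6 picked index 6: u0 ∈ [1/301, 1/7)
intersection: [31/301, 37/301)

31/301 37/301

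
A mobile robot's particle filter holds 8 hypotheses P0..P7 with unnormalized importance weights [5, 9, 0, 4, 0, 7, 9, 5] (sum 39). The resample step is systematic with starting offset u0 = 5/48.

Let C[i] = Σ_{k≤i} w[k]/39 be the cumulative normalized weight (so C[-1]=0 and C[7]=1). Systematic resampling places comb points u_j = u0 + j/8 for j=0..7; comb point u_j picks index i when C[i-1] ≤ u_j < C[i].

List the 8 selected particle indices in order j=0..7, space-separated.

0 1 1 5 5 6 6 7

C = [5/39, 14/39, 14/39, 6/13, 6/13, 25/39, 34/39, 1]
j=0: u_0=5/48 ∈ [0, 5/39) → index 0
j=1: u_1=11/48 ∈ [5/39, 14/39) → index 1
j=2: u_2=17/48 ∈ [5/39, 14/39) → index 1
j=3: u_3=23/48 ∈ [6/13, 25/39) → index 5
j=4: u_4=29/48 ∈ [6/13, 25/39) → index 5
j=5: u_5=35/48 ∈ [25/39, 34/39) → index 6
j=6: u_6=41/48 ∈ [25/39, 34/39) → index 6
j=7: u_7=47/48 ∈ [34/39, 1) → index 7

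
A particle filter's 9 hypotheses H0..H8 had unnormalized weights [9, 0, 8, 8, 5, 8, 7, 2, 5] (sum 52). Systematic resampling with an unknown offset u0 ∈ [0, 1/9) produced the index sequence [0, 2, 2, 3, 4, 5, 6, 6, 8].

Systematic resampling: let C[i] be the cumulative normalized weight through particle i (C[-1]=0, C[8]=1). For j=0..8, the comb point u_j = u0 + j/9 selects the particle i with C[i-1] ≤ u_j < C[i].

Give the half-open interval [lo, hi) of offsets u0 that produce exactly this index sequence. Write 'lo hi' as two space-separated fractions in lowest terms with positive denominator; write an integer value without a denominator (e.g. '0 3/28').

C = [9/52, 9/52, 17/52, 25/52, 15/26, 19/26, 45/52, 47/52, 1]
j=0 picked index 0: u0 ∈ [0, 9/52)
j=1 picked index 2: u0 ∈ [29/468, 101/468)
j=2 picked index 2: u0 ∈ [-23/468, 49/468)
j=3 picked index 3: u0 ∈ [-1/156, 23/156)
j=4 picked index 4: u0 ∈ [17/468, 31/234)
j=5 picked index 5: u0 ∈ [5/234, 41/234)
j=6 picked index 6: u0 ∈ [5/78, 31/156)
j=7 picked index 6: u0 ∈ [-11/234, 41/468)
j=8 picked index 8: u0 ∈ [7/468, 1/9)
intersection: [5/78, 41/468)

5/78 41/468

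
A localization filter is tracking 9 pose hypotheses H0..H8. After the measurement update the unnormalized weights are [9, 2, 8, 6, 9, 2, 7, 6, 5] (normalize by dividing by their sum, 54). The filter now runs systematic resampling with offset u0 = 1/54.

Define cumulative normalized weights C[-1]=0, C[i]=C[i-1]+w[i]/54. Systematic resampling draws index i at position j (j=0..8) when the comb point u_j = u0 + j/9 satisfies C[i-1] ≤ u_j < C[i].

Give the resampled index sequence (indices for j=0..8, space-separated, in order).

C = [1/6, 11/54, 19/54, 25/54, 17/27, 2/3, 43/54, 49/54, 1]
j=0: u_0=1/54 ∈ [0, 1/6) → index 0
j=1: u_1=7/54 ∈ [0, 1/6) → index 0
j=2: u_2=13/54 ∈ [11/54, 19/54) → index 2
j=3: u_3=19/54 ∈ [19/54, 25/54) → index 3
j=4: u_4=25/54 ∈ [25/54, 17/27) → index 4
j=5: u_5=31/54 ∈ [25/54, 17/27) → index 4
j=6: u_6=37/54 ∈ [2/3, 43/54) → index 6
j=7: u_7=43/54 ∈ [43/54, 49/54) → index 7
j=8: u_8=49/54 ∈ [49/54, 1) → index 8

0 0 2 3 4 4 6 7 8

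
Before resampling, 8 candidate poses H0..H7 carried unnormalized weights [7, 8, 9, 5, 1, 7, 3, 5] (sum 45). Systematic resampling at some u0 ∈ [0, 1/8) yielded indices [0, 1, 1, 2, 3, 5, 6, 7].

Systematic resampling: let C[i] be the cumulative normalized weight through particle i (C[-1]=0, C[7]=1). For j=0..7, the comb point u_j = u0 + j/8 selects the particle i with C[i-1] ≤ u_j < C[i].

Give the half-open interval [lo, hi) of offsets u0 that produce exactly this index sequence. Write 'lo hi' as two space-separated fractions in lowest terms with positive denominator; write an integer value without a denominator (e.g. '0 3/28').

13/180 1/12

C = [7/45, 1/3, 8/15, 29/45, 2/3, 37/45, 8/9, 1]
j=0 picked index 0: u0 ∈ [0, 7/45)
j=1 picked index 1: u0 ∈ [11/360, 5/24)
j=2 picked index 1: u0 ∈ [-17/180, 1/12)
j=3 picked index 2: u0 ∈ [-1/24, 19/120)
j=4 picked index 3: u0 ∈ [1/30, 13/90)
j=5 picked index 5: u0 ∈ [1/24, 71/360)
j=6 picked index 6: u0 ∈ [13/180, 5/36)
j=7 picked index 7: u0 ∈ [1/72, 1/8)
intersection: [13/180, 1/12)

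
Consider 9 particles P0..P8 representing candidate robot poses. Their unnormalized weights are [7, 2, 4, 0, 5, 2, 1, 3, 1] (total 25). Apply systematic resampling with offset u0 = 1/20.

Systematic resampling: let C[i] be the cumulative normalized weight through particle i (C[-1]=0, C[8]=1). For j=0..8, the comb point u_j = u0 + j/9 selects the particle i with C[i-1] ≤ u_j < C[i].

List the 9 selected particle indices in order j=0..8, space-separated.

C = [7/25, 9/25, 13/25, 13/25, 18/25, 4/5, 21/25, 24/25, 1]
j=0: u_0=1/20 ∈ [0, 7/25) → index 0
j=1: u_1=29/180 ∈ [0, 7/25) → index 0
j=2: u_2=49/180 ∈ [0, 7/25) → index 0
j=3: u_3=23/60 ∈ [9/25, 13/25) → index 2
j=4: u_4=89/180 ∈ [9/25, 13/25) → index 2
j=5: u_5=109/180 ∈ [13/25, 18/25) → index 4
j=6: u_6=43/60 ∈ [13/25, 18/25) → index 4
j=7: u_7=149/180 ∈ [4/5, 21/25) → index 6
j=8: u_8=169/180 ∈ [21/25, 24/25) → index 7

0 0 0 2 2 4 4 6 7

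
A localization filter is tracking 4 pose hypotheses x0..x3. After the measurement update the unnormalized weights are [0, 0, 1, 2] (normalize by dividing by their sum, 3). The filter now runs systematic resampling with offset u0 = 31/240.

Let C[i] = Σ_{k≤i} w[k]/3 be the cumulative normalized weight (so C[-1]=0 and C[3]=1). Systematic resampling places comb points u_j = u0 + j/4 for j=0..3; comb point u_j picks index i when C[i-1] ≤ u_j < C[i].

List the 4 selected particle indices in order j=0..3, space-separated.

C = [0, 0, 1/3, 1]
j=0: u_0=31/240 ∈ [0, 1/3) → index 2
j=1: u_1=91/240 ∈ [1/3, 1) → index 3
j=2: u_2=151/240 ∈ [1/3, 1) → index 3
j=3: u_3=211/240 ∈ [1/3, 1) → index 3

2 3 3 3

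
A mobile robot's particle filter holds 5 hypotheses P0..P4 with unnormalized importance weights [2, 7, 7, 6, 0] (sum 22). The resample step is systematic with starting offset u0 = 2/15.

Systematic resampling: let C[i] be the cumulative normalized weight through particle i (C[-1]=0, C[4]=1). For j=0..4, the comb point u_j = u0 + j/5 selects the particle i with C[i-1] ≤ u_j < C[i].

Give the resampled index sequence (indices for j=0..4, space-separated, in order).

C = [1/11, 9/22, 8/11, 1, 1]
j=0: u_0=2/15 ∈ [1/11, 9/22) → index 1
j=1: u_1=1/3 ∈ [1/11, 9/22) → index 1
j=2: u_2=8/15 ∈ [9/22, 8/11) → index 2
j=3: u_3=11/15 ∈ [8/11, 1) → index 3
j=4: u_4=14/15 ∈ [8/11, 1) → index 3

1 1 2 3 3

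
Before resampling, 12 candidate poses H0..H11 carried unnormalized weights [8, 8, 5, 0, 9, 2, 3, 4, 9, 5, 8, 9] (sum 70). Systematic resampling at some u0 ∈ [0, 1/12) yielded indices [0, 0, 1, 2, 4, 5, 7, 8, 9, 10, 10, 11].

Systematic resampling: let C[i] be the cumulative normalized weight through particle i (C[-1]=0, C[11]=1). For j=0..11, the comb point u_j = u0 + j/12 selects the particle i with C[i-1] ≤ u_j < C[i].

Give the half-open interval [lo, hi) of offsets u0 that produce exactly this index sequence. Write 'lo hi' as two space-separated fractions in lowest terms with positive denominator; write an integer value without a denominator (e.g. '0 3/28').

C = [4/35, 8/35, 3/10, 3/10, 3/7, 16/35, 1/2, 39/70, 24/35, 53/70, 61/70, 1]
j=0 picked index 0: u0 ∈ [0, 4/35)
j=1 picked index 0: u0 ∈ [-1/12, 13/420)
j=2 picked index 1: u0 ∈ [-11/210, 13/210)
j=3 picked index 2: u0 ∈ [-3/140, 1/20)
j=4 picked index 4: u0 ∈ [-1/30, 2/21)
j=5 picked index 5: u0 ∈ [1/84, 17/420)
j=6 picked index 7: u0 ∈ [0, 2/35)
j=7 picked index 8: u0 ∈ [-11/420, 43/420)
j=8 picked index 9: u0 ∈ [2/105, 19/210)
j=9 picked index 10: u0 ∈ [1/140, 17/140)
j=10 picked index 10: u0 ∈ [-8/105, 4/105)
j=11 picked index 11: u0 ∈ [-19/420, 1/12)
intersection: [2/105, 13/420)

2/105 13/420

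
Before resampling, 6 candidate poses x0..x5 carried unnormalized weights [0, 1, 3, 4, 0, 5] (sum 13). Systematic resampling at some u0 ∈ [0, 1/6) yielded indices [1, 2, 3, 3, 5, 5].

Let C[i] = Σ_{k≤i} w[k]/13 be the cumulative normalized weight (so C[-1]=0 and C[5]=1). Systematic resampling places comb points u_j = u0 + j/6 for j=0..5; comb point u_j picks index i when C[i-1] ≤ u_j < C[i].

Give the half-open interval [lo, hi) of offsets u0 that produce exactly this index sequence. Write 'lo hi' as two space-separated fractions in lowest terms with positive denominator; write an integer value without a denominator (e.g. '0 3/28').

C = [0, 1/13, 4/13, 8/13, 8/13, 1]
j=0 picked index 1: u0 ∈ [0, 1/13)
j=1 picked index 2: u0 ∈ [-7/78, 11/78)
j=2 picked index 3: u0 ∈ [-1/39, 11/39)
j=3 picked index 3: u0 ∈ [-5/26, 3/26)
j=4 picked index 5: u0 ∈ [-2/39, 1/3)
j=5 picked index 5: u0 ∈ [-17/78, 1/6)
intersection: [0, 1/13)

0 1/13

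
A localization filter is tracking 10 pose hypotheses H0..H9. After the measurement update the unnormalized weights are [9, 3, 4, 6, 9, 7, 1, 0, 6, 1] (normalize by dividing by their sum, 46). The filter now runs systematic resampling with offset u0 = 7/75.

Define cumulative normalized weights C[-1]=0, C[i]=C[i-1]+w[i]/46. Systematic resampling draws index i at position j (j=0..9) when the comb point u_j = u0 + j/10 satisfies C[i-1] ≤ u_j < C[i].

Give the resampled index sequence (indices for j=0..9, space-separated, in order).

0 0 2 3 4 4 5 5 8 9

C = [9/46, 6/23, 8/23, 11/23, 31/46, 19/23, 39/46, 39/46, 45/46, 1]
j=0: u_0=7/75 ∈ [0, 9/46) → index 0
j=1: u_1=29/150 ∈ [0, 9/46) → index 0
j=2: u_2=22/75 ∈ [6/23, 8/23) → index 2
j=3: u_3=59/150 ∈ [8/23, 11/23) → index 3
j=4: u_4=37/75 ∈ [11/23, 31/46) → index 4
j=5: u_5=89/150 ∈ [11/23, 31/46) → index 4
j=6: u_6=52/75 ∈ [31/46, 19/23) → index 5
j=7: u_7=119/150 ∈ [31/46, 19/23) → index 5
j=8: u_8=67/75 ∈ [39/46, 45/46) → index 8
j=9: u_9=149/150 ∈ [45/46, 1) → index 9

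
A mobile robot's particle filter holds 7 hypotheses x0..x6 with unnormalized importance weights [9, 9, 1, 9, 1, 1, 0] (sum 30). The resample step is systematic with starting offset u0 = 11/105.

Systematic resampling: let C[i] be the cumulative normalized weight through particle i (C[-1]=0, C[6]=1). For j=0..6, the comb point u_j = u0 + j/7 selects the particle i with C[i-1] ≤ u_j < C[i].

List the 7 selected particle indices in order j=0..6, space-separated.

C = [3/10, 3/5, 19/30, 14/15, 29/30, 1, 1]
j=0: u_0=11/105 ∈ [0, 3/10) → index 0
j=1: u_1=26/105 ∈ [0, 3/10) → index 0
j=2: u_2=41/105 ∈ [3/10, 3/5) → index 1
j=3: u_3=8/15 ∈ [3/10, 3/5) → index 1
j=4: u_4=71/105 ∈ [19/30, 14/15) → index 3
j=5: u_5=86/105 ∈ [19/30, 14/15) → index 3
j=6: u_6=101/105 ∈ [14/15, 29/30) → index 4

0 0 1 1 3 3 4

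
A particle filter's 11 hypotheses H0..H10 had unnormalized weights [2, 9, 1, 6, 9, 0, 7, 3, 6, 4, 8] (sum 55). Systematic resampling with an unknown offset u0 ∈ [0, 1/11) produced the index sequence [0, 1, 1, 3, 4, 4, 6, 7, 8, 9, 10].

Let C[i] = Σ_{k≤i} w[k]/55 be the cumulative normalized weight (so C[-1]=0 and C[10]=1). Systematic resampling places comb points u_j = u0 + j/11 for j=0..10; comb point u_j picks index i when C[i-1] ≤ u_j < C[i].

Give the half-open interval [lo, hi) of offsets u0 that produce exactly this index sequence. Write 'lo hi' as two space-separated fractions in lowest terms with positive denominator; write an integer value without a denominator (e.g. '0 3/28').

C = [2/55, 1/5, 12/55, 18/55, 27/55, 27/55, 34/55, 37/55, 43/55, 47/55, 1]
j=0 picked index 0: u0 ∈ [0, 2/55)
j=1 picked index 1: u0 ∈ [-3/55, 6/55)
j=2 picked index 1: u0 ∈ [-8/55, 1/55)
j=3 picked index 3: u0 ∈ [-3/55, 3/55)
j=4 picked index 4: u0 ∈ [-2/55, 7/55)
j=5 picked index 4: u0 ∈ [-7/55, 2/55)
j=6 picked index 6: u0 ∈ [-3/55, 4/55)
j=7 picked index 7: u0 ∈ [-1/55, 2/55)
j=8 picked index 8: u0 ∈ [-3/55, 3/55)
j=9 picked index 9: u0 ∈ [-2/55, 2/55)
j=10 picked index 10: u0 ∈ [-3/55, 1/11)
intersection: [0, 1/55)

0 1/55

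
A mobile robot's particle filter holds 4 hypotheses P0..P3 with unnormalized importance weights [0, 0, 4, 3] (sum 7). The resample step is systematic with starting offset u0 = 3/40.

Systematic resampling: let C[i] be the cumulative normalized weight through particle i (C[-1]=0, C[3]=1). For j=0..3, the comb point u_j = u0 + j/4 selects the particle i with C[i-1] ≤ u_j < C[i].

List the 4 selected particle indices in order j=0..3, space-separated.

C = [0, 0, 4/7, 1]
j=0: u_0=3/40 ∈ [0, 4/7) → index 2
j=1: u_1=13/40 ∈ [0, 4/7) → index 2
j=2: u_2=23/40 ∈ [4/7, 1) → index 3
j=3: u_3=33/40 ∈ [4/7, 1) → index 3

2 2 3 3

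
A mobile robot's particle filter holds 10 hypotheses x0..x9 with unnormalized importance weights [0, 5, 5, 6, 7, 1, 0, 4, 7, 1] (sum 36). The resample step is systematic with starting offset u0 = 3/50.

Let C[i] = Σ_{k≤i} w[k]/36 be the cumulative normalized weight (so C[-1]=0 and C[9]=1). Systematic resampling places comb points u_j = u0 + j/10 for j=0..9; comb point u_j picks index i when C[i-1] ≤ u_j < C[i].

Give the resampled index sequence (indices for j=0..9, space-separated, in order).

1 2 2 3 4 4 5 7 8 8

C = [0, 5/36, 5/18, 4/9, 23/36, 2/3, 2/3, 7/9, 35/36, 1]
j=0: u_0=3/50 ∈ [0, 5/36) → index 1
j=1: u_1=4/25 ∈ [5/36, 5/18) → index 2
j=2: u_2=13/50 ∈ [5/36, 5/18) → index 2
j=3: u_3=9/25 ∈ [5/18, 4/9) → index 3
j=4: u_4=23/50 ∈ [4/9, 23/36) → index 4
j=5: u_5=14/25 ∈ [4/9, 23/36) → index 4
j=6: u_6=33/50 ∈ [23/36, 2/3) → index 5
j=7: u_7=19/25 ∈ [2/3, 7/9) → index 7
j=8: u_8=43/50 ∈ [7/9, 35/36) → index 8
j=9: u_9=24/25 ∈ [7/9, 35/36) → index 8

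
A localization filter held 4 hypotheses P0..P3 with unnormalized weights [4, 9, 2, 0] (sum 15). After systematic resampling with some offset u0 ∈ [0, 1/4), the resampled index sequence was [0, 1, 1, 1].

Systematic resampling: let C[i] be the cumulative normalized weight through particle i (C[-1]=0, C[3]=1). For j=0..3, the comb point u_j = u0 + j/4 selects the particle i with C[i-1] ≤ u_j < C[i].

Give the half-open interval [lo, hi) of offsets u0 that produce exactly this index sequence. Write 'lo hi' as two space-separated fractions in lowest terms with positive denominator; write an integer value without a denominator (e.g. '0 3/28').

C = [4/15, 13/15, 1, 1]
j=0 picked index 0: u0 ∈ [0, 4/15)
j=1 picked index 1: u0 ∈ [1/60, 37/60)
j=2 picked index 1: u0 ∈ [-7/30, 11/30)
j=3 picked index 1: u0 ∈ [-29/60, 7/60)
intersection: [1/60, 7/60)

1/60 7/60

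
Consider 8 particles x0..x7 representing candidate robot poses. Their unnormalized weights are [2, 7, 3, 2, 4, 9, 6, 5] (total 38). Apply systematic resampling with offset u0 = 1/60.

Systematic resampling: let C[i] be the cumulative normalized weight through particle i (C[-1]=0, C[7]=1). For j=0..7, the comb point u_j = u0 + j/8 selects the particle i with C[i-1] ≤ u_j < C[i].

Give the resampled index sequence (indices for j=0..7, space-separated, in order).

0 1 2 4 5 5 6 7

C = [1/19, 9/38, 6/19, 7/19, 9/19, 27/38, 33/38, 1]
j=0: u_0=1/60 ∈ [0, 1/19) → index 0
j=1: u_1=17/120 ∈ [1/19, 9/38) → index 1
j=2: u_2=4/15 ∈ [9/38, 6/19) → index 2
j=3: u_3=47/120 ∈ [7/19, 9/19) → index 4
j=4: u_4=31/60 ∈ [9/19, 27/38) → index 5
j=5: u_5=77/120 ∈ [9/19, 27/38) → index 5
j=6: u_6=23/30 ∈ [27/38, 33/38) → index 6
j=7: u_7=107/120 ∈ [33/38, 1) → index 7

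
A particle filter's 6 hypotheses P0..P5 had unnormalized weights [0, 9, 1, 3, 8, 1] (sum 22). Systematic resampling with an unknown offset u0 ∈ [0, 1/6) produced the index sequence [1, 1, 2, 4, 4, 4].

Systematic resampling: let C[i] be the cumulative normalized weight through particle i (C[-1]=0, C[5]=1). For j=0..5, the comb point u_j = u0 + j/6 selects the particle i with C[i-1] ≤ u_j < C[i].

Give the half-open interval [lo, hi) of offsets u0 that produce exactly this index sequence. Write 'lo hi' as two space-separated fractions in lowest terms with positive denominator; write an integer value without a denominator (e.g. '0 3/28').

1/11 4/33

C = [0, 9/22, 5/11, 13/22, 21/22, 1]
j=0 picked index 1: u0 ∈ [0, 9/22)
j=1 picked index 1: u0 ∈ [-1/6, 8/33)
j=2 picked index 2: u0 ∈ [5/66, 4/33)
j=3 picked index 4: u0 ∈ [1/11, 5/11)
j=4 picked index 4: u0 ∈ [-5/66, 19/66)
j=5 picked index 4: u0 ∈ [-8/33, 4/33)
intersection: [1/11, 4/33)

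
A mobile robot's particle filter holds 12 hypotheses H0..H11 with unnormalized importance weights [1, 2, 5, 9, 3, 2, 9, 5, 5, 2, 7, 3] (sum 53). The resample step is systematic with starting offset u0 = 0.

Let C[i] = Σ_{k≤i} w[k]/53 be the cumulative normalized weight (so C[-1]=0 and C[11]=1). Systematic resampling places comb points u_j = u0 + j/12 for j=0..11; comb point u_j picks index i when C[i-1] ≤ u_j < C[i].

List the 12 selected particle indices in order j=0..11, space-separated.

0 2 3 3 4 6 6 6 7 8 10 10

C = [1/53, 3/53, 8/53, 17/53, 20/53, 22/53, 31/53, 36/53, 41/53, 43/53, 50/53, 1]
j=0: u_0=0 ∈ [0, 1/53) → index 0
j=1: u_1=1/12 ∈ [3/53, 8/53) → index 2
j=2: u_2=1/6 ∈ [8/53, 17/53) → index 3
j=3: u_3=1/4 ∈ [8/53, 17/53) → index 3
j=4: u_4=1/3 ∈ [17/53, 20/53) → index 4
j=5: u_5=5/12 ∈ [22/53, 31/53) → index 6
j=6: u_6=1/2 ∈ [22/53, 31/53) → index 6
j=7: u_7=7/12 ∈ [22/53, 31/53) → index 6
j=8: u_8=2/3 ∈ [31/53, 36/53) → index 7
j=9: u_9=3/4 ∈ [36/53, 41/53) → index 8
j=10: u_10=5/6 ∈ [43/53, 50/53) → index 10
j=11: u_11=11/12 ∈ [43/53, 50/53) → index 10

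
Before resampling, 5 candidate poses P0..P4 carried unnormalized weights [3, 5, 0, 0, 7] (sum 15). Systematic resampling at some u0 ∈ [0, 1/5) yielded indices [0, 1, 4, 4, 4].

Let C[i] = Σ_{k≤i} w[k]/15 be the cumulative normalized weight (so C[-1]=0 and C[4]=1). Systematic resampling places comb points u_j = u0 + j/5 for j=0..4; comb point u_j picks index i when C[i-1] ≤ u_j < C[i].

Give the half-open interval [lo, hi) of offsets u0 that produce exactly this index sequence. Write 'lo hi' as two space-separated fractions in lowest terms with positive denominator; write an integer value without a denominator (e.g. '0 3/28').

2/15 1/5

C = [1/5, 8/15, 8/15, 8/15, 1]
j=0 picked index 0: u0 ∈ [0, 1/5)
j=1 picked index 1: u0 ∈ [0, 1/3)
j=2 picked index 4: u0 ∈ [2/15, 3/5)
j=3 picked index 4: u0 ∈ [-1/15, 2/5)
j=4 picked index 4: u0 ∈ [-4/15, 1/5)
intersection: [2/15, 1/5)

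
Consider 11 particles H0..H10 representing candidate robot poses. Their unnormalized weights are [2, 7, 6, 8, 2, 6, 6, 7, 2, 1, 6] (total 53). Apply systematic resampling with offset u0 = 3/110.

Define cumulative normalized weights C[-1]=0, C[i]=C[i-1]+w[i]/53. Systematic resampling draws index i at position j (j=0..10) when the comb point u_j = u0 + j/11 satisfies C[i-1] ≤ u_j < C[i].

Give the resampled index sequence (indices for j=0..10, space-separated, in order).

0 1 2 3 3 5 5 6 7 8 10

C = [2/53, 9/53, 15/53, 23/53, 25/53, 31/53, 37/53, 44/53, 46/53, 47/53, 1]
j=0: u_0=3/110 ∈ [0, 2/53) → index 0
j=1: u_1=13/110 ∈ [2/53, 9/53) → index 1
j=2: u_2=23/110 ∈ [9/53, 15/53) → index 2
j=3: u_3=3/10 ∈ [15/53, 23/53) → index 3
j=4: u_4=43/110 ∈ [15/53, 23/53) → index 3
j=5: u_5=53/110 ∈ [25/53, 31/53) → index 5
j=6: u_6=63/110 ∈ [25/53, 31/53) → index 5
j=7: u_7=73/110 ∈ [31/53, 37/53) → index 6
j=8: u_8=83/110 ∈ [37/53, 44/53) → index 7
j=9: u_9=93/110 ∈ [44/53, 46/53) → index 8
j=10: u_10=103/110 ∈ [47/53, 1) → index 10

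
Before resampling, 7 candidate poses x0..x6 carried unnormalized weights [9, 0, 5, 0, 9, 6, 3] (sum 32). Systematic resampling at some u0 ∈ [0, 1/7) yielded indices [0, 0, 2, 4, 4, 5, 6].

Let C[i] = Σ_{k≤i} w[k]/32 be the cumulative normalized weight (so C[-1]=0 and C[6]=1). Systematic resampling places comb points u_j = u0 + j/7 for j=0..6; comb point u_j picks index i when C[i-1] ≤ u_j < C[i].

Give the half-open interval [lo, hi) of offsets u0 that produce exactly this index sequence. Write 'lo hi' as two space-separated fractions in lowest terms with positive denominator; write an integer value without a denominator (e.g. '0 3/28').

11/224 31/224

C = [9/32, 9/32, 7/16, 7/16, 23/32, 29/32, 1]
j=0 picked index 0: u0 ∈ [0, 9/32)
j=1 picked index 0: u0 ∈ [-1/7, 31/224)
j=2 picked index 2: u0 ∈ [-1/224, 17/112)
j=3 picked index 4: u0 ∈ [1/112, 65/224)
j=4 picked index 4: u0 ∈ [-15/112, 33/224)
j=5 picked index 5: u0 ∈ [1/224, 43/224)
j=6 picked index 6: u0 ∈ [11/224, 1/7)
intersection: [11/224, 31/224)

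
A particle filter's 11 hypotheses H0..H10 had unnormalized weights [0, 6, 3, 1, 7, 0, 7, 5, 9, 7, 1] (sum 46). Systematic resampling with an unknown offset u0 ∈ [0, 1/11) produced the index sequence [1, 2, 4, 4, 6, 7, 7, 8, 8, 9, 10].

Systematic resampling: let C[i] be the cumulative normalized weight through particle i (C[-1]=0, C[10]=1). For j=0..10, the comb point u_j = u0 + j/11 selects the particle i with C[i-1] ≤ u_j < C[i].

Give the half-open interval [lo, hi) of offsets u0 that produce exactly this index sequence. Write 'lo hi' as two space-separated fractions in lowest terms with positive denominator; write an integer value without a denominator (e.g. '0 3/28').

35/506 43/506

C = [0, 3/23, 9/46, 5/23, 17/46, 17/46, 12/23, 29/46, 19/23, 45/46, 1]
j=0 picked index 1: u0 ∈ [0, 3/23)
j=1 picked index 2: u0 ∈ [10/253, 53/506)
j=2 picked index 4: u0 ∈ [9/253, 95/506)
j=3 picked index 4: u0 ∈ [-14/253, 49/506)
j=4 picked index 6: u0 ∈ [3/506, 40/253)
j=5 picked index 7: u0 ∈ [17/253, 89/506)
j=6 picked index 7: u0 ∈ [-6/253, 43/506)
j=7 picked index 8: u0 ∈ [-3/506, 48/253)
j=8 picked index 8: u0 ∈ [-49/506, 25/253)
j=9 picked index 9: u0 ∈ [2/253, 81/506)
j=10 picked index 10: u0 ∈ [35/506, 1/11)
intersection: [35/506, 43/506)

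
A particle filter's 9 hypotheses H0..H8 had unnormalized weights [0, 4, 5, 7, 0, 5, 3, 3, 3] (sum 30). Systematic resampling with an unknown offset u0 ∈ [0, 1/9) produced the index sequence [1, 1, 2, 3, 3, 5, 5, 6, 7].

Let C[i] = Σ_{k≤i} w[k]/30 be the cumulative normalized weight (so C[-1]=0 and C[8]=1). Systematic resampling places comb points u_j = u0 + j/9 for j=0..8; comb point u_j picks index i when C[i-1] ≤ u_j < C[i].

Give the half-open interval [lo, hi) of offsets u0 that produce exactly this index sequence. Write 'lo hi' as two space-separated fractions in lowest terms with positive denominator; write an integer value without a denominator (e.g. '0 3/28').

C = [0, 2/15, 3/10, 8/15, 8/15, 7/10, 4/5, 9/10, 1]
j=0 picked index 1: u0 ∈ [0, 2/15)
j=1 picked index 1: u0 ∈ [-1/9, 1/45)
j=2 picked index 2: u0 ∈ [-4/45, 7/90)
j=3 picked index 3: u0 ∈ [-1/30, 1/5)
j=4 picked index 3: u0 ∈ [-13/90, 4/45)
j=5 picked index 5: u0 ∈ [-1/45, 13/90)
j=6 picked index 5: u0 ∈ [-2/15, 1/30)
j=7 picked index 6: u0 ∈ [-7/90, 1/45)
j=8 picked index 7: u0 ∈ [-4/45, 1/90)
intersection: [0, 1/90)

0 1/90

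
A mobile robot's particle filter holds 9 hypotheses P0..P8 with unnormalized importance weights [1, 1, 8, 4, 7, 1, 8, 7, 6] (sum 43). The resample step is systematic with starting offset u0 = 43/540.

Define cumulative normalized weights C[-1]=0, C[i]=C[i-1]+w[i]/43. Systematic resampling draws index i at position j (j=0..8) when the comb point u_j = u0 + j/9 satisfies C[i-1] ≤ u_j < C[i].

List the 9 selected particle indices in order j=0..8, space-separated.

2 2 3 4 6 6 7 7 8

C = [1/43, 2/43, 10/43, 14/43, 21/43, 22/43, 30/43, 37/43, 1]
j=0: u_0=43/540 ∈ [2/43, 10/43) → index 2
j=1: u_1=103/540 ∈ [2/43, 10/43) → index 2
j=2: u_2=163/540 ∈ [10/43, 14/43) → index 3
j=3: u_3=223/540 ∈ [14/43, 21/43) → index 4
j=4: u_4=283/540 ∈ [22/43, 30/43) → index 6
j=5: u_5=343/540 ∈ [22/43, 30/43) → index 6
j=6: u_6=403/540 ∈ [30/43, 37/43) → index 7
j=7: u_7=463/540 ∈ [30/43, 37/43) → index 7
j=8: u_8=523/540 ∈ [37/43, 1) → index 8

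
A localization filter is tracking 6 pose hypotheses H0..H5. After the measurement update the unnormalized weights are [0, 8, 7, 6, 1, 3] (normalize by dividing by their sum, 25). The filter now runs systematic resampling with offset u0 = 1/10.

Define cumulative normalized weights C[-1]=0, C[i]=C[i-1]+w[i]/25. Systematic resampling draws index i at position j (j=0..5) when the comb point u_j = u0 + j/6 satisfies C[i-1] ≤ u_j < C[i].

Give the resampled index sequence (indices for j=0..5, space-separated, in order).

1 1 2 3 3 5

C = [0, 8/25, 3/5, 21/25, 22/25, 1]
j=0: u_0=1/10 ∈ [0, 8/25) → index 1
j=1: u_1=4/15 ∈ [0, 8/25) → index 1
j=2: u_2=13/30 ∈ [8/25, 3/5) → index 2
j=3: u_3=3/5 ∈ [3/5, 21/25) → index 3
j=4: u_4=23/30 ∈ [3/5, 21/25) → index 3
j=5: u_5=14/15 ∈ [22/25, 1) → index 5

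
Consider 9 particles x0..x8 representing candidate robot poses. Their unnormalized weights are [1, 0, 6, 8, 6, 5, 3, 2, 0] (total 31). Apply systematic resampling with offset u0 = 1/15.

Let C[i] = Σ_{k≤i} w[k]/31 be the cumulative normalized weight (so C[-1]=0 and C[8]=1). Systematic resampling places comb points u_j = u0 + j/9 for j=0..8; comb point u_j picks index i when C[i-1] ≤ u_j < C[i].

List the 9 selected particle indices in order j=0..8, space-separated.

C = [1/31, 1/31, 7/31, 15/31, 21/31, 26/31, 29/31, 1, 1]
j=0: u_0=1/15 ∈ [1/31, 7/31) → index 2
j=1: u_1=8/45 ∈ [1/31, 7/31) → index 2
j=2: u_2=13/45 ∈ [7/31, 15/31) → index 3
j=3: u_3=2/5 ∈ [7/31, 15/31) → index 3
j=4: u_4=23/45 ∈ [15/31, 21/31) → index 4
j=5: u_5=28/45 ∈ [15/31, 21/31) → index 4
j=6: u_6=11/15 ∈ [21/31, 26/31) → index 5
j=7: u_7=38/45 ∈ [26/31, 29/31) → index 6
j=8: u_8=43/45 ∈ [29/31, 1) → index 7

2 2 3 3 4 4 5 6 7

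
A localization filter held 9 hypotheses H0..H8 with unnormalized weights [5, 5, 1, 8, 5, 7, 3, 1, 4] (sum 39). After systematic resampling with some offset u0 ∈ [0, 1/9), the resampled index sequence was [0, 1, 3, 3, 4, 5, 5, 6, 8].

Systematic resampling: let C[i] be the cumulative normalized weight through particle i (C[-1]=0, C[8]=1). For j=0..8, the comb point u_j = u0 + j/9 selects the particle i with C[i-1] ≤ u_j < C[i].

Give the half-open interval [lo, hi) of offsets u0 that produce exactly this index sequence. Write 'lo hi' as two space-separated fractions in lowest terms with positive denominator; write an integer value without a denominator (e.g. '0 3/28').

7/117 11/117

C = [5/39, 10/39, 11/39, 19/39, 8/13, 31/39, 34/39, 35/39, 1]
j=0 picked index 0: u0 ∈ [0, 5/39)
j=1 picked index 1: u0 ∈ [2/117, 17/117)
j=2 picked index 3: u0 ∈ [7/117, 31/117)
j=3 picked index 3: u0 ∈ [-2/39, 2/13)
j=4 picked index 4: u0 ∈ [5/117, 20/117)
j=5 picked index 5: u0 ∈ [7/117, 28/117)
j=6 picked index 5: u0 ∈ [-2/39, 5/39)
j=7 picked index 6: u0 ∈ [2/117, 11/117)
j=8 picked index 8: u0 ∈ [1/117, 1/9)
intersection: [7/117, 11/117)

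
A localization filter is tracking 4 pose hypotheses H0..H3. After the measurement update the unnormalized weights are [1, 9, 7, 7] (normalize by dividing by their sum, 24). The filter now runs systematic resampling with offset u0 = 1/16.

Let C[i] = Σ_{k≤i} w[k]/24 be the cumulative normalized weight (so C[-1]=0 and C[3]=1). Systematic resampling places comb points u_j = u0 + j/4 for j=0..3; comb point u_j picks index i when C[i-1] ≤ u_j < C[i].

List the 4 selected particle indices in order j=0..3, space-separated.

C = [1/24, 5/12, 17/24, 1]
j=0: u_0=1/16 ∈ [1/24, 5/12) → index 1
j=1: u_1=5/16 ∈ [1/24, 5/12) → index 1
j=2: u_2=9/16 ∈ [5/12, 17/24) → index 2
j=3: u_3=13/16 ∈ [17/24, 1) → index 3

1 1 2 3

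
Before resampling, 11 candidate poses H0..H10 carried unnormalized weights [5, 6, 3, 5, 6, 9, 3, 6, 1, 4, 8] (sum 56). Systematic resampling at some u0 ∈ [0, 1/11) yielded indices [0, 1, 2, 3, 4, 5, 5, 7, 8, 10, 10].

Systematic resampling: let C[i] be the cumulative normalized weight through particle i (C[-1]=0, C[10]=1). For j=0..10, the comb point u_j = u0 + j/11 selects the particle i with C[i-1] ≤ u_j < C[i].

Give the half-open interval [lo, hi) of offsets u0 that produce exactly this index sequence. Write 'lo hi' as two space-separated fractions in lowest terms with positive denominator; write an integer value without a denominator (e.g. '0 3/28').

C = [5/56, 11/56, 1/4, 19/56, 25/56, 17/28, 37/56, 43/56, 11/14, 6/7, 1]
j=0 picked index 0: u0 ∈ [0, 5/56)
j=1 picked index 1: u0 ∈ [-1/616, 65/616)
j=2 picked index 2: u0 ∈ [9/616, 3/44)
j=3 picked index 3: u0 ∈ [-1/44, 41/616)
j=4 picked index 4: u0 ∈ [-15/616, 51/616)
j=5 picked index 5: u0 ∈ [-5/616, 47/308)
j=6 picked index 5: u0 ∈ [-61/616, 19/308)
j=7 picked index 7: u0 ∈ [15/616, 81/616)
j=8 picked index 8: u0 ∈ [25/616, 9/154)
j=9 picked index 10: u0 ∈ [3/77, 2/11)
j=10 picked index 10: u0 ∈ [-4/77, 1/11)
intersection: [25/616, 9/154)

25/616 9/154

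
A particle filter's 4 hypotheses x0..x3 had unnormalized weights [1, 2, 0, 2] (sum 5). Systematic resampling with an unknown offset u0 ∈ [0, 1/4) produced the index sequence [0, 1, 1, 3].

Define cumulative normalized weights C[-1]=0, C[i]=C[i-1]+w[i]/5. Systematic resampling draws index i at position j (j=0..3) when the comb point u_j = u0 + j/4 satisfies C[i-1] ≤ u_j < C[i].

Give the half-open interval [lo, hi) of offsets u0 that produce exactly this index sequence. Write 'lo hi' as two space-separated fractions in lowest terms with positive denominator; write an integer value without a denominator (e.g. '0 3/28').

0 1/10

C = [1/5, 3/5, 3/5, 1]
j=0 picked index 0: u0 ∈ [0, 1/5)
j=1 picked index 1: u0 ∈ [-1/20, 7/20)
j=2 picked index 1: u0 ∈ [-3/10, 1/10)
j=3 picked index 3: u0 ∈ [-3/20, 1/4)
intersection: [0, 1/10)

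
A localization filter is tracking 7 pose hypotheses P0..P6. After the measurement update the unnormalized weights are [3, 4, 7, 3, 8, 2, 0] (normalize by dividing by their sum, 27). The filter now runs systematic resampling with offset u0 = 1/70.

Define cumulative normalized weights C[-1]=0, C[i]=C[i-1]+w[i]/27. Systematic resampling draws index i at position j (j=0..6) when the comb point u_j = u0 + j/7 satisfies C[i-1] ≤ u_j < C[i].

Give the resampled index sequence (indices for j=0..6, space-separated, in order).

0 1 2 2 3 4 4

C = [1/9, 7/27, 14/27, 17/27, 25/27, 1, 1]
j=0: u_0=1/70 ∈ [0, 1/9) → index 0
j=1: u_1=11/70 ∈ [1/9, 7/27) → index 1
j=2: u_2=3/10 ∈ [7/27, 14/27) → index 2
j=3: u_3=31/70 ∈ [7/27, 14/27) → index 2
j=4: u_4=41/70 ∈ [14/27, 17/27) → index 3
j=5: u_5=51/70 ∈ [17/27, 25/27) → index 4
j=6: u_6=61/70 ∈ [17/27, 25/27) → index 4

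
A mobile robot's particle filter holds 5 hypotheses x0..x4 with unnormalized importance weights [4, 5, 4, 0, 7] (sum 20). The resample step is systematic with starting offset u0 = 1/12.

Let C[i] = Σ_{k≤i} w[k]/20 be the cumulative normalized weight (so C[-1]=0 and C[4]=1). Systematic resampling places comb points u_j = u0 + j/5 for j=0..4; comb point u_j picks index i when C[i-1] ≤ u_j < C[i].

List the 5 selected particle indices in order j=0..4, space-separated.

0 1 2 4 4

C = [1/5, 9/20, 13/20, 13/20, 1]
j=0: u_0=1/12 ∈ [0, 1/5) → index 0
j=1: u_1=17/60 ∈ [1/5, 9/20) → index 1
j=2: u_2=29/60 ∈ [9/20, 13/20) → index 2
j=3: u_3=41/60 ∈ [13/20, 1) → index 4
j=4: u_4=53/60 ∈ [13/20, 1) → index 4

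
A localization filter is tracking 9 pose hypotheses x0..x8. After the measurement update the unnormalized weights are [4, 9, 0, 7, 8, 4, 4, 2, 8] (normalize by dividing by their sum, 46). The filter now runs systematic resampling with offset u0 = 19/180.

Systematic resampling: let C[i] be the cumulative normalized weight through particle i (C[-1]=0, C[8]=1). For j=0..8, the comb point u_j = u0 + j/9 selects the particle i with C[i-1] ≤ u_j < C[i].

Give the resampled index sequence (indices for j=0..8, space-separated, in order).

C = [2/23, 13/46, 13/46, 10/23, 14/23, 16/23, 18/23, 19/23, 1]
j=0: u_0=19/180 ∈ [2/23, 13/46) → index 1
j=1: u_1=13/60 ∈ [2/23, 13/46) → index 1
j=2: u_2=59/180 ∈ [13/46, 10/23) → index 3
j=3: u_3=79/180 ∈ [10/23, 14/23) → index 4
j=4: u_4=11/20 ∈ [10/23, 14/23) → index 4
j=5: u_5=119/180 ∈ [14/23, 16/23) → index 5
j=6: u_6=139/180 ∈ [16/23, 18/23) → index 6
j=7: u_7=53/60 ∈ [19/23, 1) → index 8
j=8: u_8=179/180 ∈ [19/23, 1) → index 8

1 1 3 4 4 5 6 8 8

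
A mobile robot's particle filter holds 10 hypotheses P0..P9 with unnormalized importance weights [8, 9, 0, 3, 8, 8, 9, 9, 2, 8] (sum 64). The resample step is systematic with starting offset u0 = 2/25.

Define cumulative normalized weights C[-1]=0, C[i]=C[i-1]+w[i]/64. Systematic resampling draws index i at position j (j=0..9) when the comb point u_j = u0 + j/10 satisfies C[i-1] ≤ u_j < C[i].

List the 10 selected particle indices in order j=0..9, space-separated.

C = [1/8, 17/64, 17/64, 5/16, 7/16, 9/16, 45/64, 27/32, 7/8, 1]
j=0: u_0=2/25 ∈ [0, 1/8) → index 0
j=1: u_1=9/50 ∈ [1/8, 17/64) → index 1
j=2: u_2=7/25 ∈ [17/64, 5/16) → index 3
j=3: u_3=19/50 ∈ [5/16, 7/16) → index 4
j=4: u_4=12/25 ∈ [7/16, 9/16) → index 5
j=5: u_5=29/50 ∈ [9/16, 45/64) → index 6
j=6: u_6=17/25 ∈ [9/16, 45/64) → index 6
j=7: u_7=39/50 ∈ [45/64, 27/32) → index 7
j=8: u_8=22/25 ∈ [7/8, 1) → index 9
j=9: u_9=49/50 ∈ [7/8, 1) → index 9

0 1 3 4 5 6 6 7 9 9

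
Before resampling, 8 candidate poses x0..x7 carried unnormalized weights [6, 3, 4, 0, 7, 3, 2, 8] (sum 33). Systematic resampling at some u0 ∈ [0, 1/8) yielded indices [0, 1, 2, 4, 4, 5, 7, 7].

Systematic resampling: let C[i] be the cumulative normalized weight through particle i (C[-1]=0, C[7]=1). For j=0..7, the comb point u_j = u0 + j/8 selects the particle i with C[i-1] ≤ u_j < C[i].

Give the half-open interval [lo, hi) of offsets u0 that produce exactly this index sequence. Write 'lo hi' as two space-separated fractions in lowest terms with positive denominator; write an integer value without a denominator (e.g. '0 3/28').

C = [2/11, 3/11, 13/33, 13/33, 20/33, 23/33, 25/33, 1]
j=0 picked index 0: u0 ∈ [0, 2/11)
j=1 picked index 1: u0 ∈ [5/88, 13/88)
j=2 picked index 2: u0 ∈ [1/44, 19/132)
j=3 picked index 4: u0 ∈ [5/264, 61/264)
j=4 picked index 4: u0 ∈ [-7/66, 7/66)
j=5 picked index 5: u0 ∈ [-5/264, 19/264)
j=6 picked index 7: u0 ∈ [1/132, 1/4)
j=7 picked index 7: u0 ∈ [-31/264, 1/8)
intersection: [5/88, 19/264)

5/88 19/264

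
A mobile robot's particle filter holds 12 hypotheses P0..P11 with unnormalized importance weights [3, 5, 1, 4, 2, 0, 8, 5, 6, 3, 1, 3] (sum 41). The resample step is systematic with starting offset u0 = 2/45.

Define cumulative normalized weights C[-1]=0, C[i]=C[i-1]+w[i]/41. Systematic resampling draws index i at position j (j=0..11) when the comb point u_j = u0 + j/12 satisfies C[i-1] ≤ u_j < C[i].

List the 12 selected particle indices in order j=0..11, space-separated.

0 1 2 3 6 6 6 7 8 8 9 11

C = [3/41, 8/41, 9/41, 13/41, 15/41, 15/41, 23/41, 28/41, 34/41, 37/41, 38/41, 1]
j=0: u_0=2/45 ∈ [0, 3/41) → index 0
j=1: u_1=23/180 ∈ [3/41, 8/41) → index 1
j=2: u_2=19/90 ∈ [8/41, 9/41) → index 2
j=3: u_3=53/180 ∈ [9/41, 13/41) → index 3
j=4: u_4=17/45 ∈ [15/41, 23/41) → index 6
j=5: u_5=83/180 ∈ [15/41, 23/41) → index 6
j=6: u_6=49/90 ∈ [15/41, 23/41) → index 6
j=7: u_7=113/180 ∈ [23/41, 28/41) → index 7
j=8: u_8=32/45 ∈ [28/41, 34/41) → index 8
j=9: u_9=143/180 ∈ [28/41, 34/41) → index 8
j=10: u_10=79/90 ∈ [34/41, 37/41) → index 9
j=11: u_11=173/180 ∈ [38/41, 1) → index 11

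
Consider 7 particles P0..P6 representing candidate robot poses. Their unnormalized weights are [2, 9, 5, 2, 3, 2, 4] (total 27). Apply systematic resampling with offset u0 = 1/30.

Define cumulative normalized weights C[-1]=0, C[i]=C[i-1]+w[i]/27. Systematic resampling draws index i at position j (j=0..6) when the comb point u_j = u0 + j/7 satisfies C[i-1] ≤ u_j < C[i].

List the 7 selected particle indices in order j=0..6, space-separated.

0 1 1 2 3 4 6

C = [2/27, 11/27, 16/27, 2/3, 7/9, 23/27, 1]
j=0: u_0=1/30 ∈ [0, 2/27) → index 0
j=1: u_1=37/210 ∈ [2/27, 11/27) → index 1
j=2: u_2=67/210 ∈ [2/27, 11/27) → index 1
j=3: u_3=97/210 ∈ [11/27, 16/27) → index 2
j=4: u_4=127/210 ∈ [16/27, 2/3) → index 3
j=5: u_5=157/210 ∈ [2/3, 7/9) → index 4
j=6: u_6=187/210 ∈ [23/27, 1) → index 6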